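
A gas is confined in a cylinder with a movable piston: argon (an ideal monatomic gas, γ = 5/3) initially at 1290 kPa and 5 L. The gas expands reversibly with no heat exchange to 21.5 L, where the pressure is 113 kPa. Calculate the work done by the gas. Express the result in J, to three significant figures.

W ≈ 6030 J

Adiabatic: W = (P₁V₁ − P₂V₂)/(γ − 1) with γ = 5/3.
P₁V₁ = 6450 J, P₂V₂ = 2430 J.
W = (6450 − 2430) / 0.6667 = 6031 J.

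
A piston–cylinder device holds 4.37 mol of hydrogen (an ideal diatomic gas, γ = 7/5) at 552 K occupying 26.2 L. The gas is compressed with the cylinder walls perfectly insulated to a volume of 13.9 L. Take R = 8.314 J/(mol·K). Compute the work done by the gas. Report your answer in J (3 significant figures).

W ≈ -14500 J

Adiabatic: TV^(γ−1) = const with γ = 7/5.
T₂ = T₁ (V₁/V₂)^(γ−1) = 552 × (26.2/13.9)^0.4 = 552 × 1.289 = 711.3 K.
W_by = nCᵥ(T₁ − T₂) = (4.37)(20.79)(552 − 711.3) = -14469 J.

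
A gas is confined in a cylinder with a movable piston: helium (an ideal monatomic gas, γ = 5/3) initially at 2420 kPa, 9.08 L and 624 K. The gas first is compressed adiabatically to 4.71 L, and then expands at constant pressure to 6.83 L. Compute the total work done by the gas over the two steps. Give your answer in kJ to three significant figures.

W_total ≈ -2.77 kJ

Step 1 (adiabatic): W = (P₁V₁ − P₂V₂)/(γ−1) = (21974 − 34036)/0.667 = -18094 J.
After step 1: P = 7226 kPa, V = 4.71 L, T = 966.6 K.
Step 2 (isobaric): W = PΔV = (7226 kPa)(6.83 − 4.71 L) = 15320 J.
W_total = -18094 + 15320 = -2774 J.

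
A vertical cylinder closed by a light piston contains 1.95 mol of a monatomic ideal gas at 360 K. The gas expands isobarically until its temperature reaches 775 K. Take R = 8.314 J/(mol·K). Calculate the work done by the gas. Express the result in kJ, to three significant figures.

W ≈ 6.73 kJ

Isobaric: W = P ΔV = nR ΔT.
W = (1.95)(8.314)(775 − 360) = 6728 J.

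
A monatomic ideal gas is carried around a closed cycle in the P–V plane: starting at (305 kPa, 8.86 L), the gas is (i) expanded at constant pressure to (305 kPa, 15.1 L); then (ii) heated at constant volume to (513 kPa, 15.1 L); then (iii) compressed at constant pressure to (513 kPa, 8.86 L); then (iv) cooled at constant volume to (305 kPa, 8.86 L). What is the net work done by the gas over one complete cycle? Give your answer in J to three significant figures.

W_net ≈ -1300 J

Constant-volume legs do no work.
W(i) = (305)(15.1 − 8.86) = 1903 J; W(iii) = (513)(8.86 − 15.1) = -3201 J.
W_net = 1903 − 3201 = -1298 J (the counter-clockwise enclosed area).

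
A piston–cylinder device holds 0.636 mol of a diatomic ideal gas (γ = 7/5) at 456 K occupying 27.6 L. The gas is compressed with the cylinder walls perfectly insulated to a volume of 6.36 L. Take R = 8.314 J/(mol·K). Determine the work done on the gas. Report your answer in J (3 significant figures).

W ≈ 4820 J

Adiabatic: TV^(γ−1) = const with γ = 7/5.
T₂ = T₁ (V₁/V₂)^(γ−1) = 456 × (27.6/6.36)^0.4 = 456 × 1.799 = 820.2 K.
W_by = nCᵥ(T₁ − T₂) = (0.636)(20.79)(456 − 820.2) = -4815 J.
Work on gas = −W_by = 4815 J.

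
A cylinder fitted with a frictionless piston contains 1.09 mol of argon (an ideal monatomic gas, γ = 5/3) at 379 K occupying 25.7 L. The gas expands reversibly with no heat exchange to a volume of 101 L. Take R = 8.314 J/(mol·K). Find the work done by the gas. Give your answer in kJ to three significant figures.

Adiabatic: TV^(γ−1) = const with γ = 5/3.
T₂ = T₁ (V₁/V₂)^(γ−1) = 379 × (25.7/101)^0.667 = 379 × 0.4016 = 152.2 K.
W_by = nCᵥ(T₁ − T₂) = (1.09)(12.47)(379 − 152.2) = 3083 J.

W ≈ 3.08 kJ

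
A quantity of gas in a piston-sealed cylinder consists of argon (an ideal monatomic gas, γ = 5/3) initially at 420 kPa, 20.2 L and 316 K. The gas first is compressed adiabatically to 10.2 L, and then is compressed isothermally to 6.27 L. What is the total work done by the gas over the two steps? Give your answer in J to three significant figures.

Step 1 (adiabatic): W = (P₁V₁ − P₂V₂)/(γ−1) = (8484 − 13379)/0.667 = -7343 J.
After step 1: P = 1312 kPa, V = 10.2 L, T = 498.3 K.
Step 2 (isothermal): W = P₁V₁ ln(V₂/V₁) = (13379) ln(6.27/10.2) = -6511 J.
W_total = -7343 − 6511 = -13854 J.

W_total ≈ -13900 J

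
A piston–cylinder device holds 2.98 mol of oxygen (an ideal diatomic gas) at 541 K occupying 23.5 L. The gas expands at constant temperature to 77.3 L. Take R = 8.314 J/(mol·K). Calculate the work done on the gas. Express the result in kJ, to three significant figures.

Isothermal: W = nRT ln(V₂/V₁).
W = (2.98)(8.314)(541) × ln(77.3/23.5)
  = 13404 × 1.191
W_by_gas = 15960 J; work on gas = −W_by = -15960 J.

W ≈ -16.0 kJ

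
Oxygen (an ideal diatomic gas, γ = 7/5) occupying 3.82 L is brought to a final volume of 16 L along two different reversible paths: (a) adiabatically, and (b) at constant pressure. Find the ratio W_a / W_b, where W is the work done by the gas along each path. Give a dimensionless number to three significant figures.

Path (a) adiabatic: W = P₁V₁(1 − (V₁/V₂)^(γ−1))/(γ−1) → W_a/(P₁V₁) = 1.09.
Path (b) isobaric: W = P₁(V₂ − V₁) → W_b/(P₁V₁) = 3.188.
W_a / W_b = 1.09 / 3.188 = 0.342.

W_a / W_b ≈ 0.342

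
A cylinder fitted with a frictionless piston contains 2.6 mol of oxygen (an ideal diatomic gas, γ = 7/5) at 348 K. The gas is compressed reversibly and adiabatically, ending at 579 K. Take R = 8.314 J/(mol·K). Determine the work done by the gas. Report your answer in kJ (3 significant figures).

W ≈ -12.5 kJ

Adiabatic ⇒ Q = 0, so W_by = −ΔU = nCᵥ(T₁ − T₂).
Cᵥ = 5R/2 = 20.79 J/(mol·K).
W = (2.6)(20.79)(348 − 579) = -12483 J.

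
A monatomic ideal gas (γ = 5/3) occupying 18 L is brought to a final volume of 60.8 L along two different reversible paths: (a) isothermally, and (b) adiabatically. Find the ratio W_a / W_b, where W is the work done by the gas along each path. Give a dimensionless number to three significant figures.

Path (a) isothermal: W = P₁V₁ ln(V₂/V₁) → W_a/(P₁V₁) = 1.217.
Path (b) adiabatic: W = P₁V₁(1 − (V₁/V₂)^(γ−1))/(γ−1) → W_b/(P₁V₁) = 0.8337.
W_a / W_b = 1.217 / 0.8337 = 1.46.

W_a / W_b ≈ 1.46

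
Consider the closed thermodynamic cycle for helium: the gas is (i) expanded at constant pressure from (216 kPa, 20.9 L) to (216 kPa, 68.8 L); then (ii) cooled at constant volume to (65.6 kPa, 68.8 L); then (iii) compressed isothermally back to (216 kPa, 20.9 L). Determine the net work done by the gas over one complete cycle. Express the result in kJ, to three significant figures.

Leg (i): W = PΔV = (216)(68.8 − 20.9) = 10346 J.
Leg (ii): W = 0.
Leg (iii): W = PᵢVᵢ ln(V_f/Vᵢ) = (4513) ln(20.9/68.8) = -5377 J.
W_net = 10346 − 5377 = 4969 J.

W_net ≈ 4.97 kJ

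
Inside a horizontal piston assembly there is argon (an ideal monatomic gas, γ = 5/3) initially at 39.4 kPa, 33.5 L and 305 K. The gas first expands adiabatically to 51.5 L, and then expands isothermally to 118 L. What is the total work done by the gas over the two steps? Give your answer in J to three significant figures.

W_total ≈ 1320 J

Step 1 (adiabatic): W = (P₁V₁ − P₂V₂)/(γ−1) = (1320 − 990.9)/0.667 = 493.5 J.
After step 1: P = 19.24 kPa, V = 51.5 L, T = 229 K.
Step 2 (isothermal): W = P₁V₁ ln(V₂/V₁) = (990.9) ln(118/51.5) = 821.6 J.
W_total = 493.5 + 821.6 = 1315 J.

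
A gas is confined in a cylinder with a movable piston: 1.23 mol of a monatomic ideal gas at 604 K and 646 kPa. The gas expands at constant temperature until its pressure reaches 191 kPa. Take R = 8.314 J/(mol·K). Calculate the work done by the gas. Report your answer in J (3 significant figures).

Isothermal process: W = nRT ln(V₂/V₁) = nRT ln(P₁/P₂).
W = (1.23)(8.314)(604) × ln(646/191)
  = 6177 × ln(3.382) = 6177 × 1.219
W_by_gas = 7526 J.

W ≈ 7530 J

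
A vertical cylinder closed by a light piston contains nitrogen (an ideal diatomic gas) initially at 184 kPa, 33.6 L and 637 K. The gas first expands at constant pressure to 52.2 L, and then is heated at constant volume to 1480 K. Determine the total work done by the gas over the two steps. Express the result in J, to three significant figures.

Step 1 (isobaric): W = PΔV = (184 kPa)(52.2 − 33.6 L) = 3422 J.
Step 2 (isochoric): W = 0 (constant volume).
W_total = 3422 + 0 = 3422 J.

W_total ≈ 3420 J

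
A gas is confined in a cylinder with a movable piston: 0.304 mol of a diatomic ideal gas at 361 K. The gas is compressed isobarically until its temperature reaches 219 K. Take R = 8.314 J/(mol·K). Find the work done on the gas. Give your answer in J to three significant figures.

Isobaric: W = P ΔV = nR ΔT.
W = (0.304)(8.314)(219 − 361) = -358.9 J.
Work on gas = −W_by = 358.9 J.

W ≈ 359 J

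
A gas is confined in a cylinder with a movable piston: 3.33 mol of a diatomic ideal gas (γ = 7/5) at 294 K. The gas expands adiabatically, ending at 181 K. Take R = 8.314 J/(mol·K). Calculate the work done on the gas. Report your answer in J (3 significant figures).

W ≈ -7820 J

Adiabatic ⇒ Q = 0, so W_by = −ΔU = nCᵥ(T₁ − T₂).
Cᵥ = 5R/2 = 20.79 J/(mol·K).
W = (3.33)(20.79)(294 − 181) = 7821 J.
Work on gas = −W_by = -7821 J.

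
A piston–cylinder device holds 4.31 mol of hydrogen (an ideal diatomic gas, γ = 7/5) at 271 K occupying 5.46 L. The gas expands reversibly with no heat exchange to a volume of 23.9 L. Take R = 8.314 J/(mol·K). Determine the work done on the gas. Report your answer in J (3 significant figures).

Adiabatic: TV^(γ−1) = const with γ = 7/5.
T₂ = T₁ (V₁/V₂)^(γ−1) = 271 × (5.46/23.9)^0.4 = 271 × 0.554 = 150.1 K.
W_by = nCᵥ(T₁ − T₂) = (4.31)(20.79)(271 − 150.1) = 10827 J.
Work on gas = −W_by = -10827 J.

W ≈ -10800 J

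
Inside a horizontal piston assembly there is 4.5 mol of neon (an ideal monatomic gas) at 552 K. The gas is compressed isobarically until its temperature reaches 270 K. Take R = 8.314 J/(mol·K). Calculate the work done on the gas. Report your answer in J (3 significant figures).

W ≈ 10600 J

Isobaric: W = P ΔV = nR ΔT.
W = (4.5)(8.314)(270 − 552) = -10550 J.
Work on gas = −W_by = 10550 J.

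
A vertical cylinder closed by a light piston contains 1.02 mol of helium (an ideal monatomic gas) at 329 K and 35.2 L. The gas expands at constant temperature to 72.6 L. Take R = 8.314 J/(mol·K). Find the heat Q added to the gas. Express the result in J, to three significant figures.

Q ≈ 2020 J

Isothermal ⇒ ΔU = 0, so Q = W = nRT ln(V₂/V₁).
Q = (1.02)(8.314)(329) ln(72.6/35.2) = 2790 × 0.7239 = 2020 J.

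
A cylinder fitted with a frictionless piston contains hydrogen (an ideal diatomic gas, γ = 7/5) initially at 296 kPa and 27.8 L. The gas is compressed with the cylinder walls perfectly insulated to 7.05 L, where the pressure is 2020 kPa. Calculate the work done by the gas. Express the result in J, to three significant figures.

W ≈ -15000 J

Adiabatic: W = (P₁V₁ − P₂V₂)/(γ − 1) with γ = 7/5.
P₁V₁ = 8229 J, P₂V₂ = 14241 J.
W = (8229 − 14241) / 0.4 = -15030 J.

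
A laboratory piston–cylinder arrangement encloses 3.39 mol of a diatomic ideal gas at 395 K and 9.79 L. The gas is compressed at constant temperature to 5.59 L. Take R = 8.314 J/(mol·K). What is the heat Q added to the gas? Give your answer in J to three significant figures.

Q ≈ -6240 J

Isothermal ⇒ ΔU = 0, so Q = W = nRT ln(V₂/V₁).
Q = (3.39)(8.314)(395) ln(5.59/9.79) = 11133 × -0.5604 = -6239 J.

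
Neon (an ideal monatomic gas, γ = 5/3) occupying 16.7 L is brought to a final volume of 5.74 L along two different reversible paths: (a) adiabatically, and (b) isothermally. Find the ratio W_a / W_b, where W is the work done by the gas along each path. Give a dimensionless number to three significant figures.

Path (a) adiabatic: W = P₁V₁(1 − (V₁/V₂)^(γ−1))/(γ−1) → W_a/(P₁V₁) = -1.557.
Path (b) isothermal: W = P₁V₁ ln(V₂/V₁) → W_b/(P₁V₁) = -1.068.
W_a / W_b = -1.557 / -1.068 = 1.458.

W_a / W_b ≈ 1.46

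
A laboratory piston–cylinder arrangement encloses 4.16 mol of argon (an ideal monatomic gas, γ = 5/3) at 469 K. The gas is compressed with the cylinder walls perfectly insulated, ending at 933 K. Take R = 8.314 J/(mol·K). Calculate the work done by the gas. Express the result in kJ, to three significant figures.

Adiabatic ⇒ Q = 0, so W_by = −ΔU = nCᵥ(T₁ − T₂).
Cᵥ = 3R/2 = 12.47 J/(mol·K).
W = (4.16)(12.47)(469 − 933) = -24072 J.

W ≈ -24.1 kJ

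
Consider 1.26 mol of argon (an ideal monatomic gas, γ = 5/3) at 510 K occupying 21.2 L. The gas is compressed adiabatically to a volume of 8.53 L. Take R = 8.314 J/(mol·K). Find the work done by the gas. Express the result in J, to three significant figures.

Adiabatic: TV^(γ−1) = const with γ = 5/3.
T₂ = T₁ (V₁/V₂)^(γ−1) = 510 × (21.2/8.53)^0.667 = 510 × 1.835 = 935.8 K.
W_by = nCᵥ(T₁ − T₂) = (1.26)(12.47)(510 − 935.8) = -6690 J.

W ≈ -6690 J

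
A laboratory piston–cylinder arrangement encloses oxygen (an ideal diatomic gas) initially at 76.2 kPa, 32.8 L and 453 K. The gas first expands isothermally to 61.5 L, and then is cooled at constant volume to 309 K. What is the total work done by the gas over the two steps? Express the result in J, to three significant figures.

W_total ≈ 1570 J

Step 1 (isothermal): W = P₁V₁ ln(V₂/V₁) = (2499) ln(61.5/32.8) = 1571 J.
Step 2 (isochoric): W = 0 (constant volume).
W_total = 1571 + 0 = 1571 J.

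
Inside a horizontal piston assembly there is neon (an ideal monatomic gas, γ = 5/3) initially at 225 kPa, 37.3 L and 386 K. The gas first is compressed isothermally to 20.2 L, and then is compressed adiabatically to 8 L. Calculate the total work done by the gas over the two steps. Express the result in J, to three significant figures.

Step 1 (isothermal): W = P₁V₁ ln(V₂/V₁) = (8392) ln(20.2/37.3) = -5147 J.
After step 1: P = 415.5 kPa, V = 20.2 L, T = 386 K.
Step 2 (adiabatic): W = (P₁V₁ − P₂V₂)/(γ−1) = (8392 − 15562)/0.667 = -10754 J.
W_total = -5147 − 10754 = -15901 J.

W_total ≈ -15900 J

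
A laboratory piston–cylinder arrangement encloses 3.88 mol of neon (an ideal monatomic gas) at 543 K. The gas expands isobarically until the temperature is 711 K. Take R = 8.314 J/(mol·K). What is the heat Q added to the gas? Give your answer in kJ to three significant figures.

Q ≈ 13.5 kJ

Isobaric: W = nRΔT = (3.88)(8.314)(168) = 5419 J.
ΔU = nCᵥΔT with Cᵥ = 3R/2: ΔU = (3.88)(12.47)(168) = 8129 J.
Q = ΔU + W = 8129 + 5419 = 13548 J.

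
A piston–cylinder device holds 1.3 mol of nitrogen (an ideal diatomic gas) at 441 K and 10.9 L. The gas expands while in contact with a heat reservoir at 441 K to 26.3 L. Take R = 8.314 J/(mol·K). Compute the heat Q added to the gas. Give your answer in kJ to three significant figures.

Isothermal ⇒ ΔU = 0, so Q = W = nRT ln(V₂/V₁).
Q = (1.3)(8.314)(441) ln(26.3/10.9) = 4766 × 0.8808 = 4198 J.

Q ≈ 4.20 kJ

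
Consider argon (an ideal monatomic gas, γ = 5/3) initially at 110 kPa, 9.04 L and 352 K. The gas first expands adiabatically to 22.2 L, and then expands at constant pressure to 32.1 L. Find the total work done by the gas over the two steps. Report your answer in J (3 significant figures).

W_total ≈ 916 J

Step 1 (adiabatic): W = (P₁V₁ − P₂V₂)/(γ−1) = (994.4 − 546.3)/0.667 = 672.1 J.
After step 1: P = 24.61 kPa, V = 22.2 L, T = 193.4 K.
Step 2 (isobaric): W = PΔV = (24.61 kPa)(32.1 − 22.2 L) = 243.6 J.
W_total = 672.1 + 243.6 = 915.8 J.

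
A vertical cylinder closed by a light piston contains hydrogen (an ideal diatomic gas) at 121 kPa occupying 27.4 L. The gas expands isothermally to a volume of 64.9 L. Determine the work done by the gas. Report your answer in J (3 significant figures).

W ≈ 2860 J

Isothermal: W = nRT ln(V₂/V₁) = P₁V₁ ln(V₂/V₁).
P₁V₁ = (121 kPa)(27.4 L) = 3315 J.
W = 3315 × ln(64.9/27.4) = 3315 × 0.8623
W_by_gas = 2859 J.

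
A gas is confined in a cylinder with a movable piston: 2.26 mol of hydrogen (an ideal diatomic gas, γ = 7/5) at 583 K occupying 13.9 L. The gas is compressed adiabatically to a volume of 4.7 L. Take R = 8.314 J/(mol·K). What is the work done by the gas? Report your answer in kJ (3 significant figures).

Adiabatic: TV^(γ−1) = const with γ = 7/5.
T₂ = T₁ (V₁/V₂)^(γ−1) = 583 × (13.9/4.7)^0.4 = 583 × 1.543 = 899.6 K.
W_by = nCᵥ(T₁ − T₂) = (2.26)(20.79)(583 − 899.6) = -14871 J.

W ≈ -14.9 kJ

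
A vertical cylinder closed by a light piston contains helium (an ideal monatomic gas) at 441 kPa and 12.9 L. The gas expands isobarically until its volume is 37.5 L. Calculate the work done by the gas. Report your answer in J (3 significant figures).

Isobaric: W = P ΔV.
W = (441 kPa)(37.5 − 12.9 L) = (441)(24.6) = 10849 J.

W ≈ 10800 J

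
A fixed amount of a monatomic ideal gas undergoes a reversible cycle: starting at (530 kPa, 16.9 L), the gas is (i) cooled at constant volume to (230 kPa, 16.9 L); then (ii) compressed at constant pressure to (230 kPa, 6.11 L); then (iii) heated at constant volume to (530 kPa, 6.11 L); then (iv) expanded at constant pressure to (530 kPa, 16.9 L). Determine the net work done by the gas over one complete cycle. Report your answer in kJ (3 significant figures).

Constant-volume legs do no work.
W(ii) = (230)(6.11 − 16.9) = -2482 J; W(iv) = (530)(16.9 − 6.11) = 5719 J.
W_net = -2482 + 5719 = 3237 J (the clockwise enclosed area).

W_net ≈ 3.24 kJ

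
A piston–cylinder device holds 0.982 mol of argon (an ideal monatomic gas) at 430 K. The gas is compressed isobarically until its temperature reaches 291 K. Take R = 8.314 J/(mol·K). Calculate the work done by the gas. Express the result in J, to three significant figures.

Isobaric: W = P ΔV = nR ΔT.
W = (0.982)(8.314)(291 − 430) = -1135 J.

W ≈ -1130 J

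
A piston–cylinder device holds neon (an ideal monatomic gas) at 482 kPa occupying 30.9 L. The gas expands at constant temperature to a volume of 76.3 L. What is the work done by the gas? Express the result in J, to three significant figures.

Isothermal: W = nRT ln(V₂/V₁) = P₁V₁ ln(V₂/V₁).
P₁V₁ = (482 kPa)(30.9 L) = 14894 J.
W = 14894 × ln(76.3/30.9) = 14894 × 0.9039
W_by_gas = 13463 J.

W ≈ 13500 J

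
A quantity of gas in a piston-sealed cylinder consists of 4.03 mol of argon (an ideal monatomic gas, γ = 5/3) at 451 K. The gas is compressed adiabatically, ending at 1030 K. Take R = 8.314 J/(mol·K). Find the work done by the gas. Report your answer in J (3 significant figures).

W ≈ -29100 J

Adiabatic ⇒ Q = 0, so W_by = −ΔU = nCᵥ(T₁ − T₂).
Cᵥ = 3R/2 = 12.47 J/(mol·K).
W = (4.03)(12.47)(451 − 1030) = -29099 J.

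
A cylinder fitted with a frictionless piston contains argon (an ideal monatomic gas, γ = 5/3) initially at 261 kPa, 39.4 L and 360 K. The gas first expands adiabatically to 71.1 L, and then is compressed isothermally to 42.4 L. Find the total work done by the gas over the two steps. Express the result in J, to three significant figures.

Step 1 (adiabatic): W = (P₁V₁ − P₂V₂)/(γ−1) = (10283 − 6938)/0.667 = 5018 J.
After step 1: P = 97.58 kPa, V = 71.1 L, T = 242.9 K.
Step 2 (isothermal): W = P₁V₁ ln(V₂/V₁) = (6938) ln(42.4/71.1) = -3586 J.
W_total = 5018 − 3586 = 1432 J.

W_total ≈ 1430 J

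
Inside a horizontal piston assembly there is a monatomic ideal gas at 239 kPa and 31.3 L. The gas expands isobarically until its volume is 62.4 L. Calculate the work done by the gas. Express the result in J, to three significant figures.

Isobaric: W = P ΔV.
W = (239 kPa)(62.4 − 31.3 L) = (239)(31.1) = 7433 J.

W ≈ 7430 J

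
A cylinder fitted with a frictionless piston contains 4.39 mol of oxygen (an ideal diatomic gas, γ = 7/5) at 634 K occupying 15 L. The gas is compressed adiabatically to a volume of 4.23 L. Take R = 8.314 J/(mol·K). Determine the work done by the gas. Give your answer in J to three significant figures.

Adiabatic: TV^(γ−1) = const with γ = 7/5.
T₂ = T₁ (V₁/V₂)^(γ−1) = 634 × (15/4.23)^0.4 = 634 × 1.659 = 1052 K.
W_by = nCᵥ(T₁ − T₂) = (4.39)(20.79)(634 − 1052) = -38135 J.

W ≈ -38100 J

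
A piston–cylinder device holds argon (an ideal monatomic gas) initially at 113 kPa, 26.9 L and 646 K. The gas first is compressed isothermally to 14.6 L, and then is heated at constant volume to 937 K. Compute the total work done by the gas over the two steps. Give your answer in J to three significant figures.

Step 1 (isothermal): W = P₁V₁ ln(V₂/V₁) = (3040) ln(14.6/26.9) = -1858 J.
Step 2 (isochoric): W = 0 (constant volume).
W_total = -1858 + 0 = -1858 J.

W_total ≈ -1860 J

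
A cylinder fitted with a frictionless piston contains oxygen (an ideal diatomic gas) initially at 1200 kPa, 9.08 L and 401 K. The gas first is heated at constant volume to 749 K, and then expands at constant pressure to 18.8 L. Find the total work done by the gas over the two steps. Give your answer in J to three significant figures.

W_total ≈ 21800 J

Step 1 (isochoric): W = 0 (constant volume).
After step 1: P = 2241 kPa (V unchanged).
Step 2 (isobaric): W = PΔV = (2241 kPa)(18.8 − 9.08 L) = 21786 J.
W_total = 0 + 21786 = 21786 J.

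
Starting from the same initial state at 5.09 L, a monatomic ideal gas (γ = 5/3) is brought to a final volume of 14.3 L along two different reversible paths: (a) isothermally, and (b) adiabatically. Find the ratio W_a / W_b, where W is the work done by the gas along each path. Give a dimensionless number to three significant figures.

W_a / W_b ≈ 1.38

Path (a) isothermal: W = P₁V₁ ln(V₂/V₁) → W_a/(P₁V₁) = 1.033.
Path (b) adiabatic: W = P₁V₁(1 − (V₁/V₂)^(γ−1))/(γ−1) → W_b/(P₁V₁) = 0.7466.
W_a / W_b = 1.033 / 0.7466 = 1.384.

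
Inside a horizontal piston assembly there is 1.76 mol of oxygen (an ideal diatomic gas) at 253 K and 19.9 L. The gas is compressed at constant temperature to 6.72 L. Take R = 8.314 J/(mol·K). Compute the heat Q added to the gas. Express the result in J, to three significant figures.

Q ≈ -4020 J

Isothermal ⇒ ΔU = 0, so Q = W = nRT ln(V₂/V₁).
Q = (1.76)(8.314)(253) ln(6.72/19.9) = 3702 × -1.086 = -4019 J.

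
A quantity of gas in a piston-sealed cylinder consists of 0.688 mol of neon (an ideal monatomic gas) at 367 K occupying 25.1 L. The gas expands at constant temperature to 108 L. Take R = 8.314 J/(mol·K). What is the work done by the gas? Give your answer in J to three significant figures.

Isothermal: W = nRT ln(V₂/V₁).
W = (0.688)(8.314)(367) × ln(108/25.1)
  = 2099 × 1.459
W_by_gas = 3063 J.

W ≈ 3060 J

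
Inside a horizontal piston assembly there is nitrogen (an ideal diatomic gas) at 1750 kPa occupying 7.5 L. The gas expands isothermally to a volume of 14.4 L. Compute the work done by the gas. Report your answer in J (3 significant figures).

Isothermal: W = nRT ln(V₂/V₁) = P₁V₁ ln(V₂/V₁).
P₁V₁ = (1750 kPa)(7.5 L) = 13125 J.
W = 13125 × ln(14.4/7.5) = 13125 × 0.6523
W_by_gas = 8562 J.

W ≈ 8560 J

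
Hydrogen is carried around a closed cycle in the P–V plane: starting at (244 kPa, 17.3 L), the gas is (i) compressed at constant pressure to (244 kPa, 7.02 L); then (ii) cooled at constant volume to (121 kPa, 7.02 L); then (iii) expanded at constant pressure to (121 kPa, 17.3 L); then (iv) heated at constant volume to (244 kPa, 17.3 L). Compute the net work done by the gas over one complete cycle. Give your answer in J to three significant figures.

Constant-volume legs do no work.
W(i) = (244)(7.02 − 17.3) = -2508 J; W(iii) = (121)(17.3 − 7.02) = 1244 J.
W_net = -2508 + 1244 = -1264 J (the counter-clockwise enclosed area).

W_net ≈ -1260 J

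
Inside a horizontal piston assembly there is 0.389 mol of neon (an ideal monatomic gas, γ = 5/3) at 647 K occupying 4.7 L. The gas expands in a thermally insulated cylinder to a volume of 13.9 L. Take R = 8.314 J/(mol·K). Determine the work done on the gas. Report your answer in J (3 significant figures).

Adiabatic: TV^(γ−1) = const with γ = 5/3.
T₂ = T₁ (V₁/V₂)^(γ−1) = 647 × (4.7/13.9)^0.667 = 647 × 0.4854 = 314 K.
W_by = nCᵥ(T₁ − T₂) = (0.389)(12.47)(647 − 314) = 1615 J.
Work on gas = −W_by = -1615 J.

W ≈ -1620 J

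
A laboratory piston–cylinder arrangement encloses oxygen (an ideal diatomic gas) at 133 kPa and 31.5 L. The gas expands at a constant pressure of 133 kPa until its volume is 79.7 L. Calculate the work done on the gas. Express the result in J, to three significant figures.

Isobaric: W = P ΔV.
W = (133 kPa)(79.7 − 31.5 L) = (133)(48.2) = 6411 J.
Work on gas = −W_by = -6411 J.

W ≈ -6410 J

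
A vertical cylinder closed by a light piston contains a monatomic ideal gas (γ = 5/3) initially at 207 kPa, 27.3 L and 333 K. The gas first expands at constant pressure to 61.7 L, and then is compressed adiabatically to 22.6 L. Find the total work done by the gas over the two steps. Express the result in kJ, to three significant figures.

W_total ≈ -11.1 kJ

Step 1 (isobaric): W = PΔV = (207 kPa)(61.7 − 27.3 L) = 7121 J.
After step 1: P = 207 kPa, V = 61.7 L, T = 752.6 K.
Step 2 (adiabatic): W = (P₁V₁ − P₂V₂)/(γ−1) = (12772 − 24948)/0.667 = -18265 J.
W_total = 7121 − 18265 = -11144 J.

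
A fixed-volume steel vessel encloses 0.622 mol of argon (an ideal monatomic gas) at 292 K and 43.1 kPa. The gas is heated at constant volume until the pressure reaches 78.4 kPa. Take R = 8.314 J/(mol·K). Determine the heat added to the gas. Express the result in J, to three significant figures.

Q ≈ 1860 J

Constant volume ⇒ W = 0, so Q = ΔU = nCᵥΔT with Cᵥ = 3R/2 = 12.47 J/(mol·K).
At constant V, T₂/T₁ = P₂/P₁ ⇒ ΔT = T₁(P₂/P₁ − 1) = 292·(78.4/43.1 − 1) = 239.2 K.
ΔU = (0.622)(12.47)(239.2) = 1855 J.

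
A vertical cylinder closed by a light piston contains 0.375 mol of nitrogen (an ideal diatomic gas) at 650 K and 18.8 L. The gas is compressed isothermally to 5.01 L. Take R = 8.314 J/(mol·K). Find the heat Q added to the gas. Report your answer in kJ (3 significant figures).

Isothermal ⇒ ΔU = 0, so Q = W = nRT ln(V₂/V₁).
Q = (0.375)(8.314)(650) ln(5.01/18.8) = 2027 × -1.322 = -2680 J.

Q ≈ -2.68 kJ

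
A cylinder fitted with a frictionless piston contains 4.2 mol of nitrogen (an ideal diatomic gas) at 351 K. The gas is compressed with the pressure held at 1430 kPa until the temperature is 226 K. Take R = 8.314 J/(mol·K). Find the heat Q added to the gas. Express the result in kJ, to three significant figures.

Q ≈ -15.3 kJ

Isobaric: W = nRΔT = (4.2)(8.314)(-125) = -4365 J.
ΔU = nCᵥΔT with Cᵥ = 5R/2: ΔU = (4.2)(20.79)(-125) = -10912 J.
Q = ΔU + W = -10912 − 4365 = -15277 J.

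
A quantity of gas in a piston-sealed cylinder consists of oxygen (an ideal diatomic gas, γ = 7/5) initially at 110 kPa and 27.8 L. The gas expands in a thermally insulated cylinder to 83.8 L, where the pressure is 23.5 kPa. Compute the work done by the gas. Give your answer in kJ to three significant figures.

W ≈ 2.72 kJ

Adiabatic: W = (P₁V₁ − P₂V₂)/(γ − 1) with γ = 7/5.
P₁V₁ = 3058 J, P₂V₂ = 1969 J.
W = (3058 − 1969) / 0.4 = 2722 J.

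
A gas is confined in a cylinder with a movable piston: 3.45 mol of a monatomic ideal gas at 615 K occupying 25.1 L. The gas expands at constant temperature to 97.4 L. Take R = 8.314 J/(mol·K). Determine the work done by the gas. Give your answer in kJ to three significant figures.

Isothermal: W = nRT ln(V₂/V₁).
W = (3.45)(8.314)(615) × ln(97.4/25.1)
  = 17640 × 1.356
W_by_gas = 23919 J.

W ≈ 23.9 kJ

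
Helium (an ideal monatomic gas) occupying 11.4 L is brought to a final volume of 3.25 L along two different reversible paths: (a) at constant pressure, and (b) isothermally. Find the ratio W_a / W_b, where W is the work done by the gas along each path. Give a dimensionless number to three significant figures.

W_a / W_b ≈ 0.570

Path (a) isobaric: W = P₁(V₂ − V₁) → W_a/(P₁V₁) = -0.7149.
Path (b) isothermal: W = P₁V₁ ln(V₂/V₁) → W_b/(P₁V₁) = -1.255.
W_a / W_b = -0.7149 / -1.255 = 0.5697.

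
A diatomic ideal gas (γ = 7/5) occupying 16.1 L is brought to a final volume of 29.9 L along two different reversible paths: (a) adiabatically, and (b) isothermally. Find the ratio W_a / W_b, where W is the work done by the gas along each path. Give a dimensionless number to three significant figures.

Path (a) adiabatic: W = P₁V₁(1 − (V₁/V₂)^(γ−1))/(γ−1) → W_a/(P₁V₁) = 0.5484.
Path (b) isothermal: W = P₁V₁ ln(V₂/V₁) → W_b/(P₁V₁) = 0.619.
W_a / W_b = 0.5484 / 0.619 = 0.8858.

W_a / W_b ≈ 0.886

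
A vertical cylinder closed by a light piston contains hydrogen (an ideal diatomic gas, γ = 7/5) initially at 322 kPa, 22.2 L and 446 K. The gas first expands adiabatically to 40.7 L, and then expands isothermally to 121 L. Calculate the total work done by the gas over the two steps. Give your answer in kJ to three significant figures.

W_total ≈ 9.96 kJ

Step 1 (adiabatic): W = (P₁V₁ − P₂V₂)/(γ−1) = (7148 − 5609)/0.4 = 3848 J.
After step 1: P = 137.8 kPa, V = 40.7 L, T = 350 K.
Step 2 (isothermal): W = P₁V₁ ln(V₂/V₁) = (5609) ln(121/40.7) = 6112 J.
W_total = 3848 + 6112 = 9959 J.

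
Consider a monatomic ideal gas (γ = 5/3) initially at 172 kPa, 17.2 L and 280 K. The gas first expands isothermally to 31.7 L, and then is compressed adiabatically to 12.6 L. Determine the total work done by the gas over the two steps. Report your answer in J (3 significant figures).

Step 1 (isothermal): W = P₁V₁ ln(V₂/V₁) = (2958) ln(31.7/17.2) = 1809 J.
After step 1: P = 93.32 kPa, V = 31.7 L, T = 280 K.
Step 2 (adiabatic): W = (P₁V₁ − P₂V₂)/(γ−1) = (2958 − 5472)/0.667 = -3771 J.
W_total = 1809 − 3771 = -1962 J.

W_total ≈ -1960 J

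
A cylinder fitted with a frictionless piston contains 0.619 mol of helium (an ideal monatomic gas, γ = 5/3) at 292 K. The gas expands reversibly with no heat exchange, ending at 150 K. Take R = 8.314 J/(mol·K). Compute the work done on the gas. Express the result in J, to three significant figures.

Adiabatic ⇒ Q = 0, so W_by = −ΔU = nCᵥ(T₁ − T₂).
Cᵥ = 3R/2 = 12.47 J/(mol·K).
W = (0.619)(12.47)(292 − 150) = 1096 J.
Work on gas = −W_by = -1096 J.

W ≈ -1100 J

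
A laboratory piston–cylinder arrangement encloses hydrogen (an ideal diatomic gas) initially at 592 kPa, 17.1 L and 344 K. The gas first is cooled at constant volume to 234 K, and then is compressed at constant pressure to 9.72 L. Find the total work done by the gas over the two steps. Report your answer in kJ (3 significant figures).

Step 1 (isochoric): W = 0 (constant volume).
After step 1: P = 402.7 kPa (V unchanged).
Step 2 (isobaric): W = PΔV = (402.7 kPa)(9.72 − 17.1 L) = -2972 J.
W_total = 0 − 2972 = -2972 J.

W_total ≈ -2.97 kJ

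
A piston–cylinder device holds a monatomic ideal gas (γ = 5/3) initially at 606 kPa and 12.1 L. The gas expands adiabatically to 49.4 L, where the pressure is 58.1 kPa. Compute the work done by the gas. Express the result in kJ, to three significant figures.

Adiabatic: W = (P₁V₁ − P₂V₂)/(γ − 1) with γ = 5/3.
P₁V₁ = 7333 J, P₂V₂ = 2870 J.
W = (7333 − 2870) / 0.6667 = 6694 J.

W ≈ 6.69 kJ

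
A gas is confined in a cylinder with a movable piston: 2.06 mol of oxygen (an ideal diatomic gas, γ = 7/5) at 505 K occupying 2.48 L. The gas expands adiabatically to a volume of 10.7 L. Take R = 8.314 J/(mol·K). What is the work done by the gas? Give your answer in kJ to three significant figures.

W ≈ 9.57 kJ

Adiabatic: TV^(γ−1) = const with γ = 7/5.
T₂ = T₁ (V₁/V₂)^(γ−1) = 505 × (2.48/10.7)^0.4 = 505 × 0.5572 = 281.4 K.
W_by = nCᵥ(T₁ − T₂) = (2.06)(20.79)(505 − 281.4) = 9574 J.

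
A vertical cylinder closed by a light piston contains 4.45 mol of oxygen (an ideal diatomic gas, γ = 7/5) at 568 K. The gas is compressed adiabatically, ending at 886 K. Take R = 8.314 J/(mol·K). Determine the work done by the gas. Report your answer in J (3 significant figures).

W ≈ -29400 J

Adiabatic ⇒ Q = 0, so W_by = −ΔU = nCᵥ(T₁ − T₂).
Cᵥ = 5R/2 = 20.79 J/(mol·K).
W = (4.45)(20.79)(568 − 886) = -29413 J.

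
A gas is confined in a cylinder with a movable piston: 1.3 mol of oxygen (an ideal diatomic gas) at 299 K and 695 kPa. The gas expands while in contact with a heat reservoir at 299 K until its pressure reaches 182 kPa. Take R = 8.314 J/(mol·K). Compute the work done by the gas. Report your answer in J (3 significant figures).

Isothermal process: W = nRT ln(V₂/V₁) = nRT ln(P₁/P₂).
W = (1.3)(8.314)(299) × ln(695/182)
  = 3232 × ln(3.819) = 3232 × 1.34
W_by_gas = 4330 J.

W ≈ 4330 J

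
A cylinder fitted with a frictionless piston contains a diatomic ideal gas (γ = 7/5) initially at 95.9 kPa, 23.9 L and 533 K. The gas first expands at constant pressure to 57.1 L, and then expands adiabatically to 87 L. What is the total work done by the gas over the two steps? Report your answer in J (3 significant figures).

W_total ≈ 5310 J

Step 1 (isobaric): W = PΔV = (95.9 kPa)(57.1 − 23.9 L) = 3184 J.
After step 1: P = 95.9 kPa, V = 57.1 L, T = 1273 K.
Step 2 (adiabatic): W = (P₁V₁ − P₂V₂)/(γ−1) = (5476 − 4627)/0.4 = 2122 J.
W_total = 3184 + 2122 = 5306 J.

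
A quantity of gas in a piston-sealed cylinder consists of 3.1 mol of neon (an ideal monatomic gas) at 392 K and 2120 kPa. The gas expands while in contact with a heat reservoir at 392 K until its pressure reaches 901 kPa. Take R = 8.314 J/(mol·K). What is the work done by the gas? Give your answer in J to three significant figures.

W ≈ 8640 J

Isothermal process: W = nRT ln(V₂/V₁) = nRT ln(P₁/P₂).
W = (3.1)(8.314)(392) × ln(2120/901)
  = 10103 × ln(2.353) = 10103 × 0.8557
W_by_gas = 8645 J.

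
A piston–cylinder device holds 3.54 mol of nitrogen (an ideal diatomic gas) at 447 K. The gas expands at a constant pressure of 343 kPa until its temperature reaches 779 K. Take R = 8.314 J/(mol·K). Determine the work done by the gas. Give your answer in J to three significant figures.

Isobaric: W = P ΔV = nR ΔT.
W = (3.54)(8.314)(779 − 447) = 9771 J.

W ≈ 9770 J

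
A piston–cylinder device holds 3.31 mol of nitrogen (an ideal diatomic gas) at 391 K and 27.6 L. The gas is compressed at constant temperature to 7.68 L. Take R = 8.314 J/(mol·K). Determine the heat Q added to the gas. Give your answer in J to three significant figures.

Q ≈ -13800 J

Isothermal ⇒ ΔU = 0, so Q = W = nRT ln(V₂/V₁).
Q = (3.31)(8.314)(391) ln(7.68/27.6) = 10760 × -1.279 = -13764 J.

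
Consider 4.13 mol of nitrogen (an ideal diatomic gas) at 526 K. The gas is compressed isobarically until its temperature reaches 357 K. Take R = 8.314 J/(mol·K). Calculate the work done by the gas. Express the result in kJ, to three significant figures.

Isobaric: W = P ΔV = nR ΔT.
W = (4.13)(8.314)(357 − 526) = -5803 J.

W ≈ -5.80 kJ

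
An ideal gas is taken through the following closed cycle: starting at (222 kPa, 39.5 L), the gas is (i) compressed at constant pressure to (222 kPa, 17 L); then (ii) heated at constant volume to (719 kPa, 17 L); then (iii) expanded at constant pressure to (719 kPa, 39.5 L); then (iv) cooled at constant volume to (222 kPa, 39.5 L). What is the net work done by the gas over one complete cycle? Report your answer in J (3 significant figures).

W_net ≈ 11200 J

Constant-volume legs do no work.
W(i) = (222)(17 − 39.5) = -4995 J; W(iii) = (719)(39.5 − 17) = 16178 J.
W_net = -4995 + 16178 = 11182 J (the clockwise enclosed area).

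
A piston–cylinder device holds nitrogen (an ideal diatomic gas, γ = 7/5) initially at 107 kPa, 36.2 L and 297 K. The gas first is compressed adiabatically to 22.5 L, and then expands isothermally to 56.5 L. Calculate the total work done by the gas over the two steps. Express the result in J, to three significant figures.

Step 1 (adiabatic): W = (P₁V₁ − P₂V₂)/(γ−1) = (3873 − 4685)/0.4 = -2029 J.
After step 1: P = 208.2 kPa, V = 22.5 L, T = 359.2 K.
Step 2 (isothermal): W = P₁V₁ ln(V₂/V₁) = (4685) ln(56.5/22.5) = 4314 J.
W_total = -2029 + 4314 = 2285 J.

W_total ≈ 2280 J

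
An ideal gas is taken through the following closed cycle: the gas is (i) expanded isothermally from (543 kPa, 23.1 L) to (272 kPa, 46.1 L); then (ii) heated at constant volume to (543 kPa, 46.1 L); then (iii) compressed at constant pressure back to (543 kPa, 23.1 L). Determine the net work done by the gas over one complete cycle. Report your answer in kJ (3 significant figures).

Leg (i): W = PᵢVᵢ ln(V_f/Vᵢ) = (12543) ln(46.1/23.1) = 8667 J.
Leg (ii): W = 0.
Leg (iii): W = PΔV = (543)(23.1 − 46.1) = -12489 J.
W_net = 8667 − 12489 = -3822 J.

W_net ≈ -3.82 kJ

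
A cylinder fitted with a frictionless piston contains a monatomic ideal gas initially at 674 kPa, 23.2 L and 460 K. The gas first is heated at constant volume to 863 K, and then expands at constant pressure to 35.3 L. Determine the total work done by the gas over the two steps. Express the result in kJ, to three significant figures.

W_total ≈ 15.3 kJ

Step 1 (isochoric): W = 0 (constant volume).
After step 1: P = 1264 kPa (V unchanged).
Step 2 (isobaric): W = PΔV = (1264 kPa)(35.3 − 23.2 L) = 15300 J.
W_total = 0 + 15300 = 15300 J.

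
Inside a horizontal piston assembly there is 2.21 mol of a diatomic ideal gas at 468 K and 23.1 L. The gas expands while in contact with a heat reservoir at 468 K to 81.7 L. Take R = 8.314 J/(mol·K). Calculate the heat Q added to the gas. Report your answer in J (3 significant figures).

Q ≈ 10900 J

Isothermal ⇒ ΔU = 0, so Q = W = nRT ln(V₂/V₁).
Q = (2.21)(8.314)(468) ln(81.7/23.1) = 8599 × 1.263 = 10862 J.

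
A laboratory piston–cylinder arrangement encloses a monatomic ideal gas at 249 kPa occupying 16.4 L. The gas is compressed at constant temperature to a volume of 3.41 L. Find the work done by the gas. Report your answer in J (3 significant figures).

W ≈ -6410 J

Isothermal: W = nRT ln(V₂/V₁) = P₁V₁ ln(V₂/V₁).
P₁V₁ = (249 kPa)(16.4 L) = 4084 J.
W = 4084 × ln(3.41/16.4) = 4084 × -1.571
W_by_gas = -6414 J.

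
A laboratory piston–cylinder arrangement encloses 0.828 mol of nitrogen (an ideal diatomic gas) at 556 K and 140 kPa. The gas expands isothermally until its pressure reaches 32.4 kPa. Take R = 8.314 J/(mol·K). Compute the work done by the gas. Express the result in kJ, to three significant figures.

Isothermal process: W = nRT ln(V₂/V₁) = nRT ln(P₁/P₂).
W = (0.828)(8.314)(556) × ln(140/32.4)
  = 3827 × ln(4.321) = 3827 × 1.463
W_by_gas = 5601 J.

W ≈ 5.60 kJ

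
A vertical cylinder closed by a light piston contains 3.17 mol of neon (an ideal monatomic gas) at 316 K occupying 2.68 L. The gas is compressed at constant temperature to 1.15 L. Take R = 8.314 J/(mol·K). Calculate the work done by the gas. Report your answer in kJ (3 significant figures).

W ≈ -7.05 kJ

Isothermal: W = nRT ln(V₂/V₁).
W = (3.17)(8.314)(316) × ln(1.15/2.68)
  = 8328 × -0.8461
W_by_gas = -7046 J.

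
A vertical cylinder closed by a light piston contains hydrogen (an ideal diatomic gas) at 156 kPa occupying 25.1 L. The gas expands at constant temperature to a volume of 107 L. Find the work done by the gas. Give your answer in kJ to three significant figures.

W ≈ 5.68 kJ

Isothermal: W = nRT ln(V₂/V₁) = P₁V₁ ln(V₂/V₁).
P₁V₁ = (156 kPa)(25.1 L) = 3916 J.
W = 3916 × ln(107/25.1) = 3916 × 1.45
W_by_gas = 5677 J.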